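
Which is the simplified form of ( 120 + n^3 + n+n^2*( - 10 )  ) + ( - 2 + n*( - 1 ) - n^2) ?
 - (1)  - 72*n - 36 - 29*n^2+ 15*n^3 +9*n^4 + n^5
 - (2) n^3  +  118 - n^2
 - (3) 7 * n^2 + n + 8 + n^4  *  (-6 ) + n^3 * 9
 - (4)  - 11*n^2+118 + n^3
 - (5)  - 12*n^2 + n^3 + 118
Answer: 4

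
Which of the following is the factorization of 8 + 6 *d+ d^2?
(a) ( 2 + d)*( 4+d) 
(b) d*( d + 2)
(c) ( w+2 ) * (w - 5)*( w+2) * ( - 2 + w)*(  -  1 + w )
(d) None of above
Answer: a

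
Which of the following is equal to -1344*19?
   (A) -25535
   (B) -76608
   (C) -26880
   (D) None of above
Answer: D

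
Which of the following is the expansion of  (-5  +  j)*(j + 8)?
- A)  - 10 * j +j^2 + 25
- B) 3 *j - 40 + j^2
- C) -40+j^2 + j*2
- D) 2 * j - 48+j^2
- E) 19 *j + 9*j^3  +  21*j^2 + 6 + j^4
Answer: B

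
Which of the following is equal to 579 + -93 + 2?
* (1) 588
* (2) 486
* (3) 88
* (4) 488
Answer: 4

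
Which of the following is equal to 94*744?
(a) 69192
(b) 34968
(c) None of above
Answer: c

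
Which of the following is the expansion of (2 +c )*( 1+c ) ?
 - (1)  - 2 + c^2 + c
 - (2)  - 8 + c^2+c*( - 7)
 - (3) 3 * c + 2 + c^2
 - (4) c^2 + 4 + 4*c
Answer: 3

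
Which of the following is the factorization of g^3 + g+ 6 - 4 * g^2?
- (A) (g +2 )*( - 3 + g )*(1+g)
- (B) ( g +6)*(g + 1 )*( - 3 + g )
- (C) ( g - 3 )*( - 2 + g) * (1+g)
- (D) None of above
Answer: C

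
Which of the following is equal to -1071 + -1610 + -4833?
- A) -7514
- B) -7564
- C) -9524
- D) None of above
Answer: A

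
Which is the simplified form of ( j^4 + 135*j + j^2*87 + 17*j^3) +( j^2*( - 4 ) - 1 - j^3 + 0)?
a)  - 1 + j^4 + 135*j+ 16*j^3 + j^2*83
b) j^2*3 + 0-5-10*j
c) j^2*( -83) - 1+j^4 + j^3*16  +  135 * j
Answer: a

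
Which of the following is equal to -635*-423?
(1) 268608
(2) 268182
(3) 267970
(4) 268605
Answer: 4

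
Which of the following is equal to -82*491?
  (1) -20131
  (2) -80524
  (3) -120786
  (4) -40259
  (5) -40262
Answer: 5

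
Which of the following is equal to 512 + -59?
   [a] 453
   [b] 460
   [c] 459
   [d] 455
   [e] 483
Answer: a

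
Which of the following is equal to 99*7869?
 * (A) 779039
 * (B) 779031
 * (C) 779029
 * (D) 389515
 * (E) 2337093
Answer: B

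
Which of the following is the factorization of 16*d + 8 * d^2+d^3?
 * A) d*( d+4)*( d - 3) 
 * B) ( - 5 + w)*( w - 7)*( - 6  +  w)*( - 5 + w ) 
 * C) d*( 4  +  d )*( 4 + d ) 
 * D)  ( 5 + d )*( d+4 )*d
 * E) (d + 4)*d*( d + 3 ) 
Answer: C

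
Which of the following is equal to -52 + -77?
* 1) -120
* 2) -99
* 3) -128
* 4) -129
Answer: 4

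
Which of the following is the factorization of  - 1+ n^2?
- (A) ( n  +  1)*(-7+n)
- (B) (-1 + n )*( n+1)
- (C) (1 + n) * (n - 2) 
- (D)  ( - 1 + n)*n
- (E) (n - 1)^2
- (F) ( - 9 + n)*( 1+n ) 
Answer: B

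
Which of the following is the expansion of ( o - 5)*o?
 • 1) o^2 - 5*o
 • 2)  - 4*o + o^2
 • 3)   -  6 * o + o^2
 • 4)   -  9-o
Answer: 1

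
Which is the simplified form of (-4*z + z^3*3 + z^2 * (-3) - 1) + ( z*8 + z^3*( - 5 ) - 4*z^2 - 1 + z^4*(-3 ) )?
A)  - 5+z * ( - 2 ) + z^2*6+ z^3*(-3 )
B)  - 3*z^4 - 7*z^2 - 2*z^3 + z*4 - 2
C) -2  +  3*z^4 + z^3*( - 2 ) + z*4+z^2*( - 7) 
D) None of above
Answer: B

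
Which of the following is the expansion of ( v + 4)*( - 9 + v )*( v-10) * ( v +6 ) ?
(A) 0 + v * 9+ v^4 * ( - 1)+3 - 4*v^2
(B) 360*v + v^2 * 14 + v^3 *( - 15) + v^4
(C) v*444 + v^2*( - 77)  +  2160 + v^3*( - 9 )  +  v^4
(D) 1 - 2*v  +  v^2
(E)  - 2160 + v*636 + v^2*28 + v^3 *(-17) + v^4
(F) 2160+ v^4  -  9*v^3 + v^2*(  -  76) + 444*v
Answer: F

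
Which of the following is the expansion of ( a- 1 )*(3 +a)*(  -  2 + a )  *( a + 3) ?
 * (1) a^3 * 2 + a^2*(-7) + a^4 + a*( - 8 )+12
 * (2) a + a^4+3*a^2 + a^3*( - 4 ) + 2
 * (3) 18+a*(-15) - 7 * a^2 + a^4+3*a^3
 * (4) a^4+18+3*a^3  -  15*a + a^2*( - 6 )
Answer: 3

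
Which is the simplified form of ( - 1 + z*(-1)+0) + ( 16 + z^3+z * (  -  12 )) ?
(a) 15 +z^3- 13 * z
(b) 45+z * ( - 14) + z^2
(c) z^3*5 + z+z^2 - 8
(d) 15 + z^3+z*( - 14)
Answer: a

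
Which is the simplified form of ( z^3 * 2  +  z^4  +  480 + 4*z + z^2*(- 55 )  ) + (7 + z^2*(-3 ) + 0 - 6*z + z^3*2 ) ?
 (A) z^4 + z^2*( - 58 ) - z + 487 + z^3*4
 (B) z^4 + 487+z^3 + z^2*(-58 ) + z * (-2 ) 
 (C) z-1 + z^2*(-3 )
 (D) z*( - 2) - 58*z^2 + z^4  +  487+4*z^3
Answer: D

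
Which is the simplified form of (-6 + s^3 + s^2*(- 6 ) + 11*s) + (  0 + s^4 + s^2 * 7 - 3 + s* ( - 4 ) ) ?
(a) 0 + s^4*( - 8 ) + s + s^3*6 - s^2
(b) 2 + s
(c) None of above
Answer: c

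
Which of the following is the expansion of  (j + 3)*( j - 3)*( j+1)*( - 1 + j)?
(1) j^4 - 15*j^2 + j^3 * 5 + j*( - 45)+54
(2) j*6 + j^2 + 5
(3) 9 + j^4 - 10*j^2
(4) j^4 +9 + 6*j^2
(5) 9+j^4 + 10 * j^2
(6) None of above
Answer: 3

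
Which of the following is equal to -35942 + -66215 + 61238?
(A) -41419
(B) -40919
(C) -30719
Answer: B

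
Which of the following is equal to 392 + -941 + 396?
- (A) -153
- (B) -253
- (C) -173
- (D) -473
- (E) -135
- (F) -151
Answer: A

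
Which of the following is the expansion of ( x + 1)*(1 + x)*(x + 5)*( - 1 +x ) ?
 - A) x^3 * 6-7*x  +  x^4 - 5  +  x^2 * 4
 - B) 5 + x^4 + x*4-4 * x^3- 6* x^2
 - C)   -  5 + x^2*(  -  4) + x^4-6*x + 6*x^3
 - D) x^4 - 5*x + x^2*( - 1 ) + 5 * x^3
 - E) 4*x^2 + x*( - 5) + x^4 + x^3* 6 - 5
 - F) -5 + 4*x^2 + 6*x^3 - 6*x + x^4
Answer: F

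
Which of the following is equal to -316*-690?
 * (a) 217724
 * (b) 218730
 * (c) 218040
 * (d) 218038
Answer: c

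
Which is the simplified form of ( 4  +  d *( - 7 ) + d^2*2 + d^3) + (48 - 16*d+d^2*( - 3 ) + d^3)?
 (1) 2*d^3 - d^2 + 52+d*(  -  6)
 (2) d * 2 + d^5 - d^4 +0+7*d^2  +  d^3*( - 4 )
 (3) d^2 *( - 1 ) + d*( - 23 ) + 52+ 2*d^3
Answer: 3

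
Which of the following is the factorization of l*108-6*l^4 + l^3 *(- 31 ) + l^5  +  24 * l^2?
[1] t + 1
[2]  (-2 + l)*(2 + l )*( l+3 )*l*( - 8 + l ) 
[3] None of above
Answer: 3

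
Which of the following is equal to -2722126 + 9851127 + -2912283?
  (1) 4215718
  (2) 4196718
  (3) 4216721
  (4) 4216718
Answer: 4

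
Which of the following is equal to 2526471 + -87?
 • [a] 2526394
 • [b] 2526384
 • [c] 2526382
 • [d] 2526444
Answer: b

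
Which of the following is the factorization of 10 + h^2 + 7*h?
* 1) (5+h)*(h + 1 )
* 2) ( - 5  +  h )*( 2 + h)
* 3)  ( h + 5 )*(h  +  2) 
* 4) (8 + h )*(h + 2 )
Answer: 3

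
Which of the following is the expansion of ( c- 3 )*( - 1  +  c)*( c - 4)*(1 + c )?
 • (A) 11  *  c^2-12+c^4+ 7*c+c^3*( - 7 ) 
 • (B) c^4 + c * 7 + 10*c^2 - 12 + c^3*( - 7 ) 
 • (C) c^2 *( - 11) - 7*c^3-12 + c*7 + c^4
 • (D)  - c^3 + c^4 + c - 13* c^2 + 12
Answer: A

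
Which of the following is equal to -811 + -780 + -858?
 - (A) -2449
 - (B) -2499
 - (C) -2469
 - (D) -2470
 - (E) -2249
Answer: A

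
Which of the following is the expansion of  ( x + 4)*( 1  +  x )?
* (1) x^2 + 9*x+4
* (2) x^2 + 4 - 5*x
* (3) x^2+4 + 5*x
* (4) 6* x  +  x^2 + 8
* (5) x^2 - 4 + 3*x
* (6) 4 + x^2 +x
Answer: 3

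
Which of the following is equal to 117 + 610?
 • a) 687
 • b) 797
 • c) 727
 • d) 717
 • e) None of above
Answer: c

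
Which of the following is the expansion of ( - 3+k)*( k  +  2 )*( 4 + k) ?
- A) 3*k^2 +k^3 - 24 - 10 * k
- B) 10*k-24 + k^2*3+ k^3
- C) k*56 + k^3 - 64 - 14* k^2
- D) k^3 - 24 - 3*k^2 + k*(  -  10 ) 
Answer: A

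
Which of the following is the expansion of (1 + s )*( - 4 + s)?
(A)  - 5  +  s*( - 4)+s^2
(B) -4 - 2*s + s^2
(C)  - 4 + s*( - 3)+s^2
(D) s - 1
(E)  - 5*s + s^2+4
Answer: C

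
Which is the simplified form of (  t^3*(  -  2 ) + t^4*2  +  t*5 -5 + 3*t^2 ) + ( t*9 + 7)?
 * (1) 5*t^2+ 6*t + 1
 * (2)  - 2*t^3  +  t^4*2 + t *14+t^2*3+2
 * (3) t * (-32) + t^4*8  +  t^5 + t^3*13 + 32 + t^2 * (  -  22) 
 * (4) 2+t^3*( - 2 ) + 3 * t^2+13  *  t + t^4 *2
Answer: 2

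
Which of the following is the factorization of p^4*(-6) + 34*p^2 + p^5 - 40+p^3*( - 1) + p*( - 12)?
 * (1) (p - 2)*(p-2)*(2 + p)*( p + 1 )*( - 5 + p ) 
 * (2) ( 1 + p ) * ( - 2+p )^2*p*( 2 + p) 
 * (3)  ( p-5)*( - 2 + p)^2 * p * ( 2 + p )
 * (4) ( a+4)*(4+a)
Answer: 1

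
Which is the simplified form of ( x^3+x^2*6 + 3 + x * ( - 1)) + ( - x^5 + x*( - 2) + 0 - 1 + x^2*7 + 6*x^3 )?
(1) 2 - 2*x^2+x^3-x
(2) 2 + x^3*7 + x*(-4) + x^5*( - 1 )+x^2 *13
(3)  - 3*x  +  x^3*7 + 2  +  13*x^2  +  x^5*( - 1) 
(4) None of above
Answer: 3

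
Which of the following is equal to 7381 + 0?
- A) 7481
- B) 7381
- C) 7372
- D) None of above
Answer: B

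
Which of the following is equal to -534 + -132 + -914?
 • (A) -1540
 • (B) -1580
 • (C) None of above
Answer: B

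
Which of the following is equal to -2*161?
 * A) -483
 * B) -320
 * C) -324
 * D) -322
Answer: D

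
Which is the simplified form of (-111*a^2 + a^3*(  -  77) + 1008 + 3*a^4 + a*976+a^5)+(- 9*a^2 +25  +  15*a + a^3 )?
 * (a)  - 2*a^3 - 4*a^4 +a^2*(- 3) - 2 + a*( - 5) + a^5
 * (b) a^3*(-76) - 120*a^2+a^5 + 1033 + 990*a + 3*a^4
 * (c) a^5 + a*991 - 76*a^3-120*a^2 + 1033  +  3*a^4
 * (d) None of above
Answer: c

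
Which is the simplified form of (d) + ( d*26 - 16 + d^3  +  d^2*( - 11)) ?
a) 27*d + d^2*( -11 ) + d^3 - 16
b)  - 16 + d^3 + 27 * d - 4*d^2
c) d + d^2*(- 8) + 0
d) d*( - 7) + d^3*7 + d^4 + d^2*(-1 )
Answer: a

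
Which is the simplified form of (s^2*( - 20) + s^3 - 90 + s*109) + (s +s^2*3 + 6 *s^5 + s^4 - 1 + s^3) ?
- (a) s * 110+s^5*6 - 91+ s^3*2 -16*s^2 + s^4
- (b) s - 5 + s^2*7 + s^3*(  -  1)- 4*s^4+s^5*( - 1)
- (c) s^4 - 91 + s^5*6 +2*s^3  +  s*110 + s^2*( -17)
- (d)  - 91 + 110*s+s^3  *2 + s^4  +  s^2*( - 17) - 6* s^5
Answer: c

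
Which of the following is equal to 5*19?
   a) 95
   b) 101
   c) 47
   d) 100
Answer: a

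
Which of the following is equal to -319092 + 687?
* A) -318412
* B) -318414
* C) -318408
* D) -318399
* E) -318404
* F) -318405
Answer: F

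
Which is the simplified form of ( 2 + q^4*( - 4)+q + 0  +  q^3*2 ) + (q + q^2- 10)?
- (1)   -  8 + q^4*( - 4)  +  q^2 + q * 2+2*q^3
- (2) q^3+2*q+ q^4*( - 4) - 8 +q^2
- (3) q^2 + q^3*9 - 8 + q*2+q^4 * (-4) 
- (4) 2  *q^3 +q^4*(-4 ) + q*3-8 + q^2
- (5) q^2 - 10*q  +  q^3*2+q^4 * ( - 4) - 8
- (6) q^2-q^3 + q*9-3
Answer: 1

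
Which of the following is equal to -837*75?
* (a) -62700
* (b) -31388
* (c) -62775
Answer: c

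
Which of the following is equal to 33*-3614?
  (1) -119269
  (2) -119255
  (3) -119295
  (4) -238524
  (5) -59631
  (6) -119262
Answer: 6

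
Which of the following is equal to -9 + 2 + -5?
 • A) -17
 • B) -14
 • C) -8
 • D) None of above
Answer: D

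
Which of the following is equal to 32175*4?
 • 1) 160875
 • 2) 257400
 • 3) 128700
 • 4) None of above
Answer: 3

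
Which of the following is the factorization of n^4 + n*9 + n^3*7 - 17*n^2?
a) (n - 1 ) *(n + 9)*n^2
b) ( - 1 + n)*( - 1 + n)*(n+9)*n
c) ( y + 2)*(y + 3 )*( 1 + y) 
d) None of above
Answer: b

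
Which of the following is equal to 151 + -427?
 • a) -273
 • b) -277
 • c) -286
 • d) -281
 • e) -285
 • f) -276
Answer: f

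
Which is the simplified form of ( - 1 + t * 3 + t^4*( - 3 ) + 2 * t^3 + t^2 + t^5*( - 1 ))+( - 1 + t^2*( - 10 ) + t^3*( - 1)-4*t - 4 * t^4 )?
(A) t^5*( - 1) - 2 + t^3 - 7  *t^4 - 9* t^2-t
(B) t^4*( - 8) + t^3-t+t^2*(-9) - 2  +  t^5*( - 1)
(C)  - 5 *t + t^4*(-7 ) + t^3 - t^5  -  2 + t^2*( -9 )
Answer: A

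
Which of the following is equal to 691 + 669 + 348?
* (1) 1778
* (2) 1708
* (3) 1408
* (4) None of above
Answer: 2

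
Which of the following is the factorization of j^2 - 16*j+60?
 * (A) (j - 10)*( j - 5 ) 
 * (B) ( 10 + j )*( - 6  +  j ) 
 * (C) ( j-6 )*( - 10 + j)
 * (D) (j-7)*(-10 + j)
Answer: C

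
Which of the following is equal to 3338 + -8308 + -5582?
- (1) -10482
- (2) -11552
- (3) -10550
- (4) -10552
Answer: 4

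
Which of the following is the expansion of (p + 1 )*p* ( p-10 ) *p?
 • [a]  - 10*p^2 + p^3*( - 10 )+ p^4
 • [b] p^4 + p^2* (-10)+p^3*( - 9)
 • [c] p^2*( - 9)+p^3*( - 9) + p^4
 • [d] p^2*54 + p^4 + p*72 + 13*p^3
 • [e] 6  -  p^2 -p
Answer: b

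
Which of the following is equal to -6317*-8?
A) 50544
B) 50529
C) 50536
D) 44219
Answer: C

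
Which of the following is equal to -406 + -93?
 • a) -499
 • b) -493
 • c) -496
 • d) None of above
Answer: a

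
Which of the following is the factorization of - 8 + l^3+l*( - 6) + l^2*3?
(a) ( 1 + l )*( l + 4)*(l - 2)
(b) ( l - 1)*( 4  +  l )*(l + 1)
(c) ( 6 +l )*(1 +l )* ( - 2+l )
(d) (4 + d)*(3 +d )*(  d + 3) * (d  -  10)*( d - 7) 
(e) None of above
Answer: a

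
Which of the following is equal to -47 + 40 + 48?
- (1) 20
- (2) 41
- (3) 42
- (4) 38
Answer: 2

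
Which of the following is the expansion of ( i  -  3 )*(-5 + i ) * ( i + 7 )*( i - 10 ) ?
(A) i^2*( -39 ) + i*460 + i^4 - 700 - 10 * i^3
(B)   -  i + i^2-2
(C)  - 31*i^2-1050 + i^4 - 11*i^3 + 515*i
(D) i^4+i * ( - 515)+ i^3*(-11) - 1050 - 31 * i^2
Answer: C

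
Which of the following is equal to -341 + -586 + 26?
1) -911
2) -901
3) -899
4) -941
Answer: 2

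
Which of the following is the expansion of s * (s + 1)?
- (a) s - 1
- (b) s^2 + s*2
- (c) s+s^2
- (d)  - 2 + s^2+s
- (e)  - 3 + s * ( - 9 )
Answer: c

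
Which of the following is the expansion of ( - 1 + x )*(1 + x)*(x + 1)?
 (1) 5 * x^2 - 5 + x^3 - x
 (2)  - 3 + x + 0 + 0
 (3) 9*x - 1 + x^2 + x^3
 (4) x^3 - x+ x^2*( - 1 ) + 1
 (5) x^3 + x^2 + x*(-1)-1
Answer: 5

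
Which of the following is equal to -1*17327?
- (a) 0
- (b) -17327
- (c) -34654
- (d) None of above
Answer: b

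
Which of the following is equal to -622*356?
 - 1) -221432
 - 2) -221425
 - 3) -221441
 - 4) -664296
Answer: 1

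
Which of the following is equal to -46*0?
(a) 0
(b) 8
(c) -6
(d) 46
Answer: a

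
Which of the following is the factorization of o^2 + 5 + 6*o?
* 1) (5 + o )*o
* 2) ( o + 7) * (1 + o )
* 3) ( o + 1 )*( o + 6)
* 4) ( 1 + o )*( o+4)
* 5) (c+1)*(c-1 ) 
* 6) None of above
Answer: 6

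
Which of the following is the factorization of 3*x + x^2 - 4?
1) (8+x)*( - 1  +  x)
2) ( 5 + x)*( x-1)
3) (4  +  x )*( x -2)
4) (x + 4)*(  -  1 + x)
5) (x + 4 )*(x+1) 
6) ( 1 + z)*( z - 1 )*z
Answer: 4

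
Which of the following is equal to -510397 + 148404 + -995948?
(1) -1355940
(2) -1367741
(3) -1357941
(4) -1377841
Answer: 3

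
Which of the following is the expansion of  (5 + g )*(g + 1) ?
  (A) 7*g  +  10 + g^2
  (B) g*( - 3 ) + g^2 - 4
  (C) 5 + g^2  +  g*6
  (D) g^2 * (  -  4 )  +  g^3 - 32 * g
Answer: C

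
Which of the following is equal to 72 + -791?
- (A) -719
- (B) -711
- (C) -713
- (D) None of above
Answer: A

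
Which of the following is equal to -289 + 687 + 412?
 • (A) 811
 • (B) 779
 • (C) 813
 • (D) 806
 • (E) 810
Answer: E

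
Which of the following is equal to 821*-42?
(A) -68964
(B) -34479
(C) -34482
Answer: C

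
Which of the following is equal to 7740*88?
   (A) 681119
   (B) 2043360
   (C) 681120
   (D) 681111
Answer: C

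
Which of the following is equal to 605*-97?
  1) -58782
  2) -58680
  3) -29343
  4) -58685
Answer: 4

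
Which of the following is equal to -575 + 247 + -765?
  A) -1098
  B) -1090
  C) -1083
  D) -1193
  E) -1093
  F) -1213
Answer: E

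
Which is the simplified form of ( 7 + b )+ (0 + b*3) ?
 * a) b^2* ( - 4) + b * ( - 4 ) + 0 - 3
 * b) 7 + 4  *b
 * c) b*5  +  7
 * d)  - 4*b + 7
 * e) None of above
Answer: b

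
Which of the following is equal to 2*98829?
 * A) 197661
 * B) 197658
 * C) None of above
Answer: B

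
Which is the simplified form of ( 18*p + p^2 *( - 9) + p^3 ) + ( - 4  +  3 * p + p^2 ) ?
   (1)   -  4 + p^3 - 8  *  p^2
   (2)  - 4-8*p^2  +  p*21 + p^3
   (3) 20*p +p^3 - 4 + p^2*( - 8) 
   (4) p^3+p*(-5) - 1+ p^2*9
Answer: 2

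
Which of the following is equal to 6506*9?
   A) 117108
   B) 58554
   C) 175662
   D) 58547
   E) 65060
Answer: B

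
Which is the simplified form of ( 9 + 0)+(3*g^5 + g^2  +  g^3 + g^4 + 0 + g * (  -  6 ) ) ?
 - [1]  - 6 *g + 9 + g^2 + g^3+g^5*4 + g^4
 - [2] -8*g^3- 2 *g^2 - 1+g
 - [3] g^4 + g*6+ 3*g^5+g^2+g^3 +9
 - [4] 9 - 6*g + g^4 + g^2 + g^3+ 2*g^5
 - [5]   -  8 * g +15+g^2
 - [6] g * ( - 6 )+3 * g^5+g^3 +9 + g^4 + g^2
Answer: 6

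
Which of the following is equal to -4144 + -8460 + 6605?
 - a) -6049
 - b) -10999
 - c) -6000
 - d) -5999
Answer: d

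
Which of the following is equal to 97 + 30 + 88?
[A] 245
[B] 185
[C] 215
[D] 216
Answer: C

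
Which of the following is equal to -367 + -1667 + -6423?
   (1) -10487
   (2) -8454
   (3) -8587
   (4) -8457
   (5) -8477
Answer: 4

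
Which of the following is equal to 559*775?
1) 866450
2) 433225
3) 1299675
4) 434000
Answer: 2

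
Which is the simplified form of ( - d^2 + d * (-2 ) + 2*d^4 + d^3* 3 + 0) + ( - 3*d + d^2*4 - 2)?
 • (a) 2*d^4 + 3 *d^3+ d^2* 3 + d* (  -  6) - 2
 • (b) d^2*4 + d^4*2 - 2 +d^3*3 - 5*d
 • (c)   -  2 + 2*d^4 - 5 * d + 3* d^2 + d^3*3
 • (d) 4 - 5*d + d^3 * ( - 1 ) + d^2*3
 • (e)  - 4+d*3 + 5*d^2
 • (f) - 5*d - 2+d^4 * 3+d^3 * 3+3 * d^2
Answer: c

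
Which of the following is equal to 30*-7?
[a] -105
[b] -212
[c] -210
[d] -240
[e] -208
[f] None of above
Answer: c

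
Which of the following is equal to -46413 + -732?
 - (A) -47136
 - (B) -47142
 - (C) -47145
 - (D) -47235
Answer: C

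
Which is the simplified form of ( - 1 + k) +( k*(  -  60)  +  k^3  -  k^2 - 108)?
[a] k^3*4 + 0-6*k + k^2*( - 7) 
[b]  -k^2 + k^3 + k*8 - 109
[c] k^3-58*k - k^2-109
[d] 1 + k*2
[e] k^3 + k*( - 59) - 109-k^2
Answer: e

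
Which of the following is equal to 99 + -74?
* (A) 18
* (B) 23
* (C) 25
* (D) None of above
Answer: C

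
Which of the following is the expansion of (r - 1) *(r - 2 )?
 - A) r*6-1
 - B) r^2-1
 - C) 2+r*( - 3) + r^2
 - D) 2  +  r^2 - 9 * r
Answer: C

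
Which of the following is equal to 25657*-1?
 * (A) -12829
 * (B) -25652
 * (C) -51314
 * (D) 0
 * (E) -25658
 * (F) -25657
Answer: F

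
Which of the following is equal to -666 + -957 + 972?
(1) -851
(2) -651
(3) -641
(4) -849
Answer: 2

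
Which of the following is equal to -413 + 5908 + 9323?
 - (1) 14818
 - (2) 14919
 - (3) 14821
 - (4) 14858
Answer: 1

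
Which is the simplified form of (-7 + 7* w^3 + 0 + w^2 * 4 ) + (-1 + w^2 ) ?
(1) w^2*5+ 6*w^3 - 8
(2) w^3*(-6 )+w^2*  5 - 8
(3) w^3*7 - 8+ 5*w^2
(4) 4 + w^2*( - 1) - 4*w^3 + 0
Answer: 3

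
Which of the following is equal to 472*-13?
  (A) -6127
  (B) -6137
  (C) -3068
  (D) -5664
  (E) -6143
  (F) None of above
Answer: F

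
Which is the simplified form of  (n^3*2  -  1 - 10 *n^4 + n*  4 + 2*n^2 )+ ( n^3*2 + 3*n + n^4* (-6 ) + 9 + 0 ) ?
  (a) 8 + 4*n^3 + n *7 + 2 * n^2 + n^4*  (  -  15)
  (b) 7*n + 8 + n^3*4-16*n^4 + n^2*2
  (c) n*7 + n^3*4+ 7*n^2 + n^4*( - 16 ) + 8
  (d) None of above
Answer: b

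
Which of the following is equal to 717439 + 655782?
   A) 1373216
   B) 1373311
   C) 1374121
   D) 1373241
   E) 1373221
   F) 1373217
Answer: E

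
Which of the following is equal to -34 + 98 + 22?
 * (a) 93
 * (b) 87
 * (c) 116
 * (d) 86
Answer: d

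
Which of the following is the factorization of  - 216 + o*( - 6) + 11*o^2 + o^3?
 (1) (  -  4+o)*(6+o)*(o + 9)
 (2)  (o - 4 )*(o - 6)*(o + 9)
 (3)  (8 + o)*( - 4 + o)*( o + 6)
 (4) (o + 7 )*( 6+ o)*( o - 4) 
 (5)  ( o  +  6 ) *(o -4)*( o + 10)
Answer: 1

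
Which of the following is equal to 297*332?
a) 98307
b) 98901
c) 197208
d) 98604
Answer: d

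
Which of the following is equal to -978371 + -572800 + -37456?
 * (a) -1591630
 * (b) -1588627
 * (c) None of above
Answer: b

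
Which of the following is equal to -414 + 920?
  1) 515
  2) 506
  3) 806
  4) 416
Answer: 2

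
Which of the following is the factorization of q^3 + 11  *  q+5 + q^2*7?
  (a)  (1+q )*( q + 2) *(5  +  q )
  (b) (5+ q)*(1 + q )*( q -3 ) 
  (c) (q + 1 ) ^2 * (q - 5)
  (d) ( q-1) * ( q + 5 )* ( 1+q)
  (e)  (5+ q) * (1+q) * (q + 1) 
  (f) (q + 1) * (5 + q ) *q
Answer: e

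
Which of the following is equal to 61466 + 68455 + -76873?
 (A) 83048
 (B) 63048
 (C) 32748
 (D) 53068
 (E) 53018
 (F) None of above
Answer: F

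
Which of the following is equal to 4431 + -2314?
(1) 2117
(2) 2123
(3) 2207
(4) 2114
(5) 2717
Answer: 1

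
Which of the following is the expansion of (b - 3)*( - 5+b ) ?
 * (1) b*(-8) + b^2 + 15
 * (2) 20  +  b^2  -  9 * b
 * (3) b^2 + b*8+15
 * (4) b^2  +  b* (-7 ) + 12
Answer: 1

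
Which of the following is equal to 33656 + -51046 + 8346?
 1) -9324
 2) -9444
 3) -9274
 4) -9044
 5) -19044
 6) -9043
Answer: 4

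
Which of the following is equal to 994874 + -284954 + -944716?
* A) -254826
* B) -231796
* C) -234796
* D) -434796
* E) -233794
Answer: C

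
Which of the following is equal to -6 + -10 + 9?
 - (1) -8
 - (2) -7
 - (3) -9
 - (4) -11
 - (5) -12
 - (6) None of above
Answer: 2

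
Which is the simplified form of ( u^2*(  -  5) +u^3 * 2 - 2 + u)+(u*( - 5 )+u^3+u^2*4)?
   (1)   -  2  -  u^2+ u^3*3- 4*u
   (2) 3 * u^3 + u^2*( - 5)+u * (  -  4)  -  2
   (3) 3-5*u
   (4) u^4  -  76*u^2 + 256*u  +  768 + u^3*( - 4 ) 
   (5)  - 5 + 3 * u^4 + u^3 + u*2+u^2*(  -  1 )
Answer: 1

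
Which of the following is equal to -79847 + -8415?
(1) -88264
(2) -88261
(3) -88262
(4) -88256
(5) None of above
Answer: 3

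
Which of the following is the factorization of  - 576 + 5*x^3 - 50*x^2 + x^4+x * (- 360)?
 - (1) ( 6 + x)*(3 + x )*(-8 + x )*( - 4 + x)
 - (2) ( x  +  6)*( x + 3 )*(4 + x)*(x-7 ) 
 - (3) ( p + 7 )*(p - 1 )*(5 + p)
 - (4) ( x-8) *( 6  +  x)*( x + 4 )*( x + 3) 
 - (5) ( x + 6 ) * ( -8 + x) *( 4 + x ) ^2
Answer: 4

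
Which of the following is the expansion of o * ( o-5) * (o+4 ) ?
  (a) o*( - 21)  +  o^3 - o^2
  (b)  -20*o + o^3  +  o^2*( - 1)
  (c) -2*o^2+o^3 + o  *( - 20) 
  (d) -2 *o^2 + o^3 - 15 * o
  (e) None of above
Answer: b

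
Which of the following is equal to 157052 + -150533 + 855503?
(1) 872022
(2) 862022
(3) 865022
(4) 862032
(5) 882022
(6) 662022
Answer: 2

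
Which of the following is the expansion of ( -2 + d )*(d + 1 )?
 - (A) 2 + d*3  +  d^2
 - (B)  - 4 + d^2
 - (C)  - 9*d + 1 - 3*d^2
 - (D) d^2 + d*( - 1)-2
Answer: D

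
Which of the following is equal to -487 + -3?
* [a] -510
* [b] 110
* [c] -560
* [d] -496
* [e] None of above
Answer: e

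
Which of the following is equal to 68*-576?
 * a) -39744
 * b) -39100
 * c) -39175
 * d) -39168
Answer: d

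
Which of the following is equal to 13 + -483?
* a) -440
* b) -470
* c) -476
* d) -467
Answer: b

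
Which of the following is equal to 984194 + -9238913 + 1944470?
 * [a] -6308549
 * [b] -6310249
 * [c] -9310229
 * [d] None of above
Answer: b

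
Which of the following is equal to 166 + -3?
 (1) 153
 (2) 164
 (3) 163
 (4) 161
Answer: 3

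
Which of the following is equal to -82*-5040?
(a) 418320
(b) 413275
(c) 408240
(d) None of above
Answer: d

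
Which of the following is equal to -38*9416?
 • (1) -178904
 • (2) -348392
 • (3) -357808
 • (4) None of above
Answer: 3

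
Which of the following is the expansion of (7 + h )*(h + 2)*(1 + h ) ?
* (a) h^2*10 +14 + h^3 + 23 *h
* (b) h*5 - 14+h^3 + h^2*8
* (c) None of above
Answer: a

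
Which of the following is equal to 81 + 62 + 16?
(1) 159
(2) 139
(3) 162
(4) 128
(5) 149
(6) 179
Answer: 1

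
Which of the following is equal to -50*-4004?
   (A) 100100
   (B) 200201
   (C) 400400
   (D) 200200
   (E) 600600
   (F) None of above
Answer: D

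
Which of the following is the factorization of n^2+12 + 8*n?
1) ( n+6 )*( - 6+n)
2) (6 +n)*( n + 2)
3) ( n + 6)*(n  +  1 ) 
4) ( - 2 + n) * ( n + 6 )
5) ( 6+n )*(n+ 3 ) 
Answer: 2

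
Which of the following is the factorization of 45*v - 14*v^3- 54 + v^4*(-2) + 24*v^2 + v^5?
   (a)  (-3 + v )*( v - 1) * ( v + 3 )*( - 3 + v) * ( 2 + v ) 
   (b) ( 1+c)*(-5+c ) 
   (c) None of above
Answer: a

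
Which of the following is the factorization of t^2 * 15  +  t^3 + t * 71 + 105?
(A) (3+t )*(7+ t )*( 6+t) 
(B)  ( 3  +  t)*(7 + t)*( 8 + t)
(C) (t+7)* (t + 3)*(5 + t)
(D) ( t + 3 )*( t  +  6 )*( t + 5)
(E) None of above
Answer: C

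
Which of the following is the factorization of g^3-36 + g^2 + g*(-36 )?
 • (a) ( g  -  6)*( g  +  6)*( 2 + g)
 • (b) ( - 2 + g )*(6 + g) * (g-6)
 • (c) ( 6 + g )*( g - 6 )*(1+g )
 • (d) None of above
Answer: c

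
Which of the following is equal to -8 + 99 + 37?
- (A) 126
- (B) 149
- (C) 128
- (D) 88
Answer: C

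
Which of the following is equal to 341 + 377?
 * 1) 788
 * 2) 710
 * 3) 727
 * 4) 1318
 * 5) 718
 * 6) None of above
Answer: 5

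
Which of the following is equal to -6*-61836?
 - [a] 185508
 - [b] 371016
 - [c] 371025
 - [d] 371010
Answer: b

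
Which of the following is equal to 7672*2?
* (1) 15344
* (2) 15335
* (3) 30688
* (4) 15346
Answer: 1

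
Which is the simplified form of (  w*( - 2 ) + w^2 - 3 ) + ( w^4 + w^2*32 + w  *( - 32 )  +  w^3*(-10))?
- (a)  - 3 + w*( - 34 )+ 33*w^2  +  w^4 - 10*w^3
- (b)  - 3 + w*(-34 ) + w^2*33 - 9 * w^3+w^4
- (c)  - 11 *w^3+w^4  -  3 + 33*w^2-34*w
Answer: a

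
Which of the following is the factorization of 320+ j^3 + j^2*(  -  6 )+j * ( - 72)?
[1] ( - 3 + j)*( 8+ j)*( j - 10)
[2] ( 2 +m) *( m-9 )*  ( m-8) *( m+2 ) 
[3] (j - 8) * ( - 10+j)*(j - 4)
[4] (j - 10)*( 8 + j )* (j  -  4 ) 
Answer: 4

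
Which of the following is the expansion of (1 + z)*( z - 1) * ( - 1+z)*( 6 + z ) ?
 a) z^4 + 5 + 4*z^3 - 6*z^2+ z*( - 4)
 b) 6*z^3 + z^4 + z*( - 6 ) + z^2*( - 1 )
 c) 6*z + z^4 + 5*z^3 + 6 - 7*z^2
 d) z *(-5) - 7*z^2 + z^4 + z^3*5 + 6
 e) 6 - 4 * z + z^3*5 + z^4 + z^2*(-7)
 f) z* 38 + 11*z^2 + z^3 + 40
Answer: d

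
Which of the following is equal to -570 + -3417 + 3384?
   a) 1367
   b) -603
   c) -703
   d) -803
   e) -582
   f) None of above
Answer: b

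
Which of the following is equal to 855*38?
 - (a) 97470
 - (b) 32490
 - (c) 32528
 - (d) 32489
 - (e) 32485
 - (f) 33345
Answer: b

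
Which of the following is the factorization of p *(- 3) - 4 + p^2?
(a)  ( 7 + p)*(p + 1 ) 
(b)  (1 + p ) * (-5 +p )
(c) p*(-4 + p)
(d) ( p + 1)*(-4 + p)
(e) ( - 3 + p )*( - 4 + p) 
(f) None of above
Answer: d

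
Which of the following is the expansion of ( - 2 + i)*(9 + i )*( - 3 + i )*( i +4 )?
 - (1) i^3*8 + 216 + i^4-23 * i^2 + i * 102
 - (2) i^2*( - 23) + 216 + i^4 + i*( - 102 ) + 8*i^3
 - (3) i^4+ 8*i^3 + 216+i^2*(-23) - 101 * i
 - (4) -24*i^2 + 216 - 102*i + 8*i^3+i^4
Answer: 2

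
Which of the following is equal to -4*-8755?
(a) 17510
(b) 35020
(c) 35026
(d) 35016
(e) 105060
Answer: b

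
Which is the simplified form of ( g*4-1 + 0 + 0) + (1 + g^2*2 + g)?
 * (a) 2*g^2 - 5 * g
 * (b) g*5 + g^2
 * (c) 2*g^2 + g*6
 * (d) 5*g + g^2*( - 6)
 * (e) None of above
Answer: e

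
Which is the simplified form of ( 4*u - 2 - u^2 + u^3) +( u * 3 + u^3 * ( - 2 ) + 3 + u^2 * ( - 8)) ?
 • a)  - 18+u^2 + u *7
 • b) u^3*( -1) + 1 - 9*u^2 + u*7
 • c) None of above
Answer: b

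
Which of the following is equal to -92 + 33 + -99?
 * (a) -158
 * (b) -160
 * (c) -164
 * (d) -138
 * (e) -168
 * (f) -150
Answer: a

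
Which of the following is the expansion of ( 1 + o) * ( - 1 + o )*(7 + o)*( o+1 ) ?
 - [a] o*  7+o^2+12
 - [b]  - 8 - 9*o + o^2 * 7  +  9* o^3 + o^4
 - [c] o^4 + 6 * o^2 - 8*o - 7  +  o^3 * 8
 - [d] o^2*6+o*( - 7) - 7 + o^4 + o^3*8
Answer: c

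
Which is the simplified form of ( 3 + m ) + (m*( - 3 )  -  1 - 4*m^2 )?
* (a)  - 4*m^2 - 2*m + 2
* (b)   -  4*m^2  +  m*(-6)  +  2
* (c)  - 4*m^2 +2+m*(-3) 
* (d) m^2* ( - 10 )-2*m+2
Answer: a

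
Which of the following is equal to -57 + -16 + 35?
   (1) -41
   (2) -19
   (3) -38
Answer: 3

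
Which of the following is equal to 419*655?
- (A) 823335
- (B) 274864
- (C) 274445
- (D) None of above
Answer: C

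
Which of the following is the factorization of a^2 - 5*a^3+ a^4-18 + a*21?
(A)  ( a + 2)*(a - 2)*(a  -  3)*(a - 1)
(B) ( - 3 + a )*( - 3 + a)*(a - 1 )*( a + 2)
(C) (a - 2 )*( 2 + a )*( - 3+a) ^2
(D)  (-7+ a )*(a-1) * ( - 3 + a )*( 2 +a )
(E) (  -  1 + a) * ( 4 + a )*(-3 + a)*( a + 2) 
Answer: B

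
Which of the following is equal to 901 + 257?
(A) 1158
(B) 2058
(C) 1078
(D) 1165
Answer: A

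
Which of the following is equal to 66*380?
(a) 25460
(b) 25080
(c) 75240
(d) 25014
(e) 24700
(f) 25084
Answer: b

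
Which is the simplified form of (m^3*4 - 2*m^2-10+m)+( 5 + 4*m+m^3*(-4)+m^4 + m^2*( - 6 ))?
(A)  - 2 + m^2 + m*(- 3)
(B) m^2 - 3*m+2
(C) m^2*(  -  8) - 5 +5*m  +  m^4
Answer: C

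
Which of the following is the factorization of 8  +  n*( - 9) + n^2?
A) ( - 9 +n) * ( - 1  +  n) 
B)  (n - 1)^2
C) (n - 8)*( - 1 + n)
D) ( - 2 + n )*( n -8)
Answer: C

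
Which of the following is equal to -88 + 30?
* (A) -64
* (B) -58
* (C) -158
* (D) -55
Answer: B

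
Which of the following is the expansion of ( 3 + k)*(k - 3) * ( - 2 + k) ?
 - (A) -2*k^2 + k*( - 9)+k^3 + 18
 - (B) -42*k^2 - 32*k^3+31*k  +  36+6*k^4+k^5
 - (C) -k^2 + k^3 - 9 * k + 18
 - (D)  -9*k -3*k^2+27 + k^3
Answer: A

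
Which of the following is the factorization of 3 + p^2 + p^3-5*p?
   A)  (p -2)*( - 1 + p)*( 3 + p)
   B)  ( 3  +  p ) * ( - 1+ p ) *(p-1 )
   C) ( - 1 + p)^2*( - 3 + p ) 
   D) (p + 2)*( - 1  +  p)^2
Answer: B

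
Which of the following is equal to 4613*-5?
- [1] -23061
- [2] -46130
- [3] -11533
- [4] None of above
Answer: 4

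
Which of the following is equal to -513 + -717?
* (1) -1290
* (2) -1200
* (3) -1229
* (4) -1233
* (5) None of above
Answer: 5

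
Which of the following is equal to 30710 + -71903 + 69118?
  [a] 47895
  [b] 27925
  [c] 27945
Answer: b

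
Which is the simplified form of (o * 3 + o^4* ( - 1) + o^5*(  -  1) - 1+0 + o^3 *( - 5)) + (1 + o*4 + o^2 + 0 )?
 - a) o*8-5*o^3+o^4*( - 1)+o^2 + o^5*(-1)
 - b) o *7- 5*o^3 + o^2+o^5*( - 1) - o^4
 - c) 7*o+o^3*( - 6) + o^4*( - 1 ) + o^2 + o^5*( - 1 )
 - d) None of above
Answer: b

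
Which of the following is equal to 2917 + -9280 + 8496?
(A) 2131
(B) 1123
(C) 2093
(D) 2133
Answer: D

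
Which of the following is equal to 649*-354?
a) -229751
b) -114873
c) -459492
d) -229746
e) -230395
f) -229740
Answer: d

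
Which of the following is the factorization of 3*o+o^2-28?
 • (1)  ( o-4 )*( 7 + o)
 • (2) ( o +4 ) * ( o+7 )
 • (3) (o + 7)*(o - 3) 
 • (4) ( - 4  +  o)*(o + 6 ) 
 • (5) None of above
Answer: 1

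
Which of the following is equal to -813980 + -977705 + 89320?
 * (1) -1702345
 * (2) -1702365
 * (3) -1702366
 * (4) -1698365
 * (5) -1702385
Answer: 2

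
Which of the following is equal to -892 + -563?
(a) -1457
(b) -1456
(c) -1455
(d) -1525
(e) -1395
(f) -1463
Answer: c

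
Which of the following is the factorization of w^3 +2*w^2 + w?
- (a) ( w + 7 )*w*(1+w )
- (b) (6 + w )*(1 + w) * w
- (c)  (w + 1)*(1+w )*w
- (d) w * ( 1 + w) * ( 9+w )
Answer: c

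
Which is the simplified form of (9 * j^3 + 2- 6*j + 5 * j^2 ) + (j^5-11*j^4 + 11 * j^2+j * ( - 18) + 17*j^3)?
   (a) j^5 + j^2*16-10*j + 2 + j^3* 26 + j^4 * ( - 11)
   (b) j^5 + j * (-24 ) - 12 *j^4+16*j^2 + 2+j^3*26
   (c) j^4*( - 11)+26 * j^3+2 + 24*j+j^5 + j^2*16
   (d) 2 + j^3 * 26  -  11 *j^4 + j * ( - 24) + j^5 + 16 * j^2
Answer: d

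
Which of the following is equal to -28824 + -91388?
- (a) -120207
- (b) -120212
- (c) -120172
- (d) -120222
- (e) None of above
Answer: b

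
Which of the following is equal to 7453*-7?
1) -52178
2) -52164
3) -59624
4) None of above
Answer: 4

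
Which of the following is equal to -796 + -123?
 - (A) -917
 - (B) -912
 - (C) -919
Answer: C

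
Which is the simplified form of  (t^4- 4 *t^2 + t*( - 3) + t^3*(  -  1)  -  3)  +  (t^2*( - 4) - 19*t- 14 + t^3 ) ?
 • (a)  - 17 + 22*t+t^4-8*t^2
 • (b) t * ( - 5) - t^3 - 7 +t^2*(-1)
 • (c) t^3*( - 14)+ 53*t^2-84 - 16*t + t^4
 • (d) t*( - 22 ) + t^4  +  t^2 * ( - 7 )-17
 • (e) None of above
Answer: e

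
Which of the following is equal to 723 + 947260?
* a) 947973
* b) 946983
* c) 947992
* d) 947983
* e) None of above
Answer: d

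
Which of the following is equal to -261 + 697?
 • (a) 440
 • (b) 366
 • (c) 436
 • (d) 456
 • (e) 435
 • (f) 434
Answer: c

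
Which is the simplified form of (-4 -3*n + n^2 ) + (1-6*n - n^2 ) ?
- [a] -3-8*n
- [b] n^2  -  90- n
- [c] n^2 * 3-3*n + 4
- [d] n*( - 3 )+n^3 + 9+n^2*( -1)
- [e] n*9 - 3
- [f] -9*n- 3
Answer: f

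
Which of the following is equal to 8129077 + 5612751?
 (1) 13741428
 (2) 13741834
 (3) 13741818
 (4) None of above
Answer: 4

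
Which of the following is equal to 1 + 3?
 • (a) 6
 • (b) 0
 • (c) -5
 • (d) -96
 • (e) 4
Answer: e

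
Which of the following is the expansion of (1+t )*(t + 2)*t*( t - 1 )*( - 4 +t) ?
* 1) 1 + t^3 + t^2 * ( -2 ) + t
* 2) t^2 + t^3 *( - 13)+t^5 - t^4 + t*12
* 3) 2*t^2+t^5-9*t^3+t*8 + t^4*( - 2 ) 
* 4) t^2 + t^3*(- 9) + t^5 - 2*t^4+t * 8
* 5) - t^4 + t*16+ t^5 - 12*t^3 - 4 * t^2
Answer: 3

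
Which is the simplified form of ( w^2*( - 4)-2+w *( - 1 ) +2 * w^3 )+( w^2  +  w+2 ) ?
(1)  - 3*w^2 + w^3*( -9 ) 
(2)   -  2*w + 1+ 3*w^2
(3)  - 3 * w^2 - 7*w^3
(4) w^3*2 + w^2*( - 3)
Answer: 4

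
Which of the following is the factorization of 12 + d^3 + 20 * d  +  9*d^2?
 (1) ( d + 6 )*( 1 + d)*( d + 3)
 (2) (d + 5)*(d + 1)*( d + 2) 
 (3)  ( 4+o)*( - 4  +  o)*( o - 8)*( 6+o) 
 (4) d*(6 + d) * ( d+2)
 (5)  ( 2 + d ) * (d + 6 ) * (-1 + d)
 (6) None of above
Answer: 6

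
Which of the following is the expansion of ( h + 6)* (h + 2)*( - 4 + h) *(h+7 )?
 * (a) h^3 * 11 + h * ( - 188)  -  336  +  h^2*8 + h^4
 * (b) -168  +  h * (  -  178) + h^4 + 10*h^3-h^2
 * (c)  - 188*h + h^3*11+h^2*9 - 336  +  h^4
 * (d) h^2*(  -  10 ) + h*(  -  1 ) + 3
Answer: a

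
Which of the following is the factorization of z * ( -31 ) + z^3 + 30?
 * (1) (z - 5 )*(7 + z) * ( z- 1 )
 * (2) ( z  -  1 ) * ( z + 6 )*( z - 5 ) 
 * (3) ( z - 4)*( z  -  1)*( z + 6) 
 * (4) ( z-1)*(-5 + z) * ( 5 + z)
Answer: 2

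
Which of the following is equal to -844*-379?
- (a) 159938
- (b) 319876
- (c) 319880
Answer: b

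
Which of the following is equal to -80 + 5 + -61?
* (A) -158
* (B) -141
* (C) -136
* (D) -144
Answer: C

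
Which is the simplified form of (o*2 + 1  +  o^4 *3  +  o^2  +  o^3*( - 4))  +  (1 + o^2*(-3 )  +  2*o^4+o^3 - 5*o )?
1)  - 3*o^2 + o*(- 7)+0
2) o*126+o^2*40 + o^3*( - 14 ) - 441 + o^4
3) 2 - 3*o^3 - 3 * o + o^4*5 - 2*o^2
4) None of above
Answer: 3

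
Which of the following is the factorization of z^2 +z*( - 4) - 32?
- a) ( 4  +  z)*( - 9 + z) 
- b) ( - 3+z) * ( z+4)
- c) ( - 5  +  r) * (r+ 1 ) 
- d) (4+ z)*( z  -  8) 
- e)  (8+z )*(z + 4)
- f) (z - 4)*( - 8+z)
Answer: d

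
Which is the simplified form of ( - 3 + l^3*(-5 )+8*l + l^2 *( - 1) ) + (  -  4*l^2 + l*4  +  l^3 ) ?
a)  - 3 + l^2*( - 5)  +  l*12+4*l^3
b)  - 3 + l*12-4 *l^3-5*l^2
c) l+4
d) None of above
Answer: b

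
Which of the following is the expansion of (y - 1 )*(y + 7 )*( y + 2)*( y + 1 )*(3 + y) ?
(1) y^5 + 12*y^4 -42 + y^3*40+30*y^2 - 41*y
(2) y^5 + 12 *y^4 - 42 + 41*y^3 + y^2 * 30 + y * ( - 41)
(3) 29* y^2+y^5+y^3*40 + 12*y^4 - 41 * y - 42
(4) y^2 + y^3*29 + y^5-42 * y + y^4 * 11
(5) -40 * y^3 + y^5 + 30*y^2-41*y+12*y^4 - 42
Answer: 1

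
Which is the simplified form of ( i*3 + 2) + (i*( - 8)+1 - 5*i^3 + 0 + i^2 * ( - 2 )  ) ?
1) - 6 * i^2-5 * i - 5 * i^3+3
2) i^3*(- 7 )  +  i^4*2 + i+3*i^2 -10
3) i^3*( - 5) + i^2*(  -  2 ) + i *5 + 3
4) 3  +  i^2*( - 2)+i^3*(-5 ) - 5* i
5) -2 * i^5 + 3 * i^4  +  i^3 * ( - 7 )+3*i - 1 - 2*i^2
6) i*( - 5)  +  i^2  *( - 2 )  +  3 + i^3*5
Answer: 4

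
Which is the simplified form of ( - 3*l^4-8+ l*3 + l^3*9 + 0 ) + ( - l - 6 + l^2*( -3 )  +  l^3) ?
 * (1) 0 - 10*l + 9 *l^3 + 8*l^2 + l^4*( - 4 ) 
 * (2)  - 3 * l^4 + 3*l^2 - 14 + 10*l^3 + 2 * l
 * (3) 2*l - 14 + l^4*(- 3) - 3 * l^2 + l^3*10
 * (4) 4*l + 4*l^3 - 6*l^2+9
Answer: 3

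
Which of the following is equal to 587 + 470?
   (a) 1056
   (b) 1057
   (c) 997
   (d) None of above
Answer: b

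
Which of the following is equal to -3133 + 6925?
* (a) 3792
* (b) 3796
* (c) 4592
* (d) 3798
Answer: a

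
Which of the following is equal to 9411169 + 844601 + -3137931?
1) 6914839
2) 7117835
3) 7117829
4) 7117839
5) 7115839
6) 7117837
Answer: 4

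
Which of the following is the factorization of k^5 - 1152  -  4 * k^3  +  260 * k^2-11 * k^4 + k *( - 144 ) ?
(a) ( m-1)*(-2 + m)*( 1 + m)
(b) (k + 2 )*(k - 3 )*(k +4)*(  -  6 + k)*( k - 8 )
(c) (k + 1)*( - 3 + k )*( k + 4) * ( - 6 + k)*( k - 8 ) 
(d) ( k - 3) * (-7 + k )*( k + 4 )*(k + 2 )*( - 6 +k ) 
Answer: b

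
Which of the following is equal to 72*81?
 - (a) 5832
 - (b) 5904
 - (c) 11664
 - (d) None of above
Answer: a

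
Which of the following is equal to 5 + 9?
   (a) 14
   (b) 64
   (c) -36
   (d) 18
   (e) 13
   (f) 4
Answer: a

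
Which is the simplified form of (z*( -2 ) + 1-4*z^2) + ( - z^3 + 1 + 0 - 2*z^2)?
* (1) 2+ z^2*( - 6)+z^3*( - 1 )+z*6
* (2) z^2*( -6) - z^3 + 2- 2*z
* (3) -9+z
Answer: 2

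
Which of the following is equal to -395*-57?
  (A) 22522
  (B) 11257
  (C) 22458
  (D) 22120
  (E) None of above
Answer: E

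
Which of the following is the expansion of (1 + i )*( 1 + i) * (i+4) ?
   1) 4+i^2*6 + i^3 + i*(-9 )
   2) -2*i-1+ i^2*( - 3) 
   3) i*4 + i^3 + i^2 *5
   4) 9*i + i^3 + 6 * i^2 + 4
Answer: 4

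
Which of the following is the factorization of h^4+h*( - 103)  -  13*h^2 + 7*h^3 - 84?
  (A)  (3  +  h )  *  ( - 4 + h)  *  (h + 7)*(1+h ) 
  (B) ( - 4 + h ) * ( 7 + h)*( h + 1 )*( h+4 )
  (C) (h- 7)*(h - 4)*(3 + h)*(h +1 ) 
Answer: A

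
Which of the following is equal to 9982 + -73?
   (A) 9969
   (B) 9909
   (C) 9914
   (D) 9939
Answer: B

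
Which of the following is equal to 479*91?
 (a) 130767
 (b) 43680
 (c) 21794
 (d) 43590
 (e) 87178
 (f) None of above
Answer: f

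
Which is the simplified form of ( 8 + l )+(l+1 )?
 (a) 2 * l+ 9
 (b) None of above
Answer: a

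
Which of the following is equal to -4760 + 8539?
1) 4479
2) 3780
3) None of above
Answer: 3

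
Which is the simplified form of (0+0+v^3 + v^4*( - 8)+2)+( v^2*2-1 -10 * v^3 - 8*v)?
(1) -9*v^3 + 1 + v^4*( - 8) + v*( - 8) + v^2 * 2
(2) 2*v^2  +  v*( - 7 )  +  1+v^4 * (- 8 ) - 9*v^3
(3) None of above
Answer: 1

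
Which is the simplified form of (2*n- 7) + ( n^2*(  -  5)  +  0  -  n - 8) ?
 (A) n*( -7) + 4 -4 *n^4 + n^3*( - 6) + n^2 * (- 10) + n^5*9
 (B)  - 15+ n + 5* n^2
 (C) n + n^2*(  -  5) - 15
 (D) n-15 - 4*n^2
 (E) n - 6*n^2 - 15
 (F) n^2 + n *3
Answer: C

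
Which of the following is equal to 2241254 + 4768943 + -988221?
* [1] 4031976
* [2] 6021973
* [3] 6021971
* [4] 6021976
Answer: 4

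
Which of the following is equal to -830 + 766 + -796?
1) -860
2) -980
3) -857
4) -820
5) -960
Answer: 1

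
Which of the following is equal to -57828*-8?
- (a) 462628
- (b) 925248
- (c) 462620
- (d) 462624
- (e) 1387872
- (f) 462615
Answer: d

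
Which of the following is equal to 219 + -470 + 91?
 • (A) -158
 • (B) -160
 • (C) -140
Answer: B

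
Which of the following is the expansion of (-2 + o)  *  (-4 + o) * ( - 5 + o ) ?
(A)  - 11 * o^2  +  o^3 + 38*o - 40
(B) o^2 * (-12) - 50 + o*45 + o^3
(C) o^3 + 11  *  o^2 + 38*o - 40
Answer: A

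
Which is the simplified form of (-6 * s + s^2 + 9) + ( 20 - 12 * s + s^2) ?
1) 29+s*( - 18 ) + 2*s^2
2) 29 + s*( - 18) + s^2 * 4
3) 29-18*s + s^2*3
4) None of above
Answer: 1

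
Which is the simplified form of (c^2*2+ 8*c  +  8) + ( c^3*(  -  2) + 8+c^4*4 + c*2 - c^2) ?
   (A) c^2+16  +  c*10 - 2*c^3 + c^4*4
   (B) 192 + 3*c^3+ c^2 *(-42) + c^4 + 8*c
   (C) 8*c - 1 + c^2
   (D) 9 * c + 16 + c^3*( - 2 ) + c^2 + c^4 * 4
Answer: A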